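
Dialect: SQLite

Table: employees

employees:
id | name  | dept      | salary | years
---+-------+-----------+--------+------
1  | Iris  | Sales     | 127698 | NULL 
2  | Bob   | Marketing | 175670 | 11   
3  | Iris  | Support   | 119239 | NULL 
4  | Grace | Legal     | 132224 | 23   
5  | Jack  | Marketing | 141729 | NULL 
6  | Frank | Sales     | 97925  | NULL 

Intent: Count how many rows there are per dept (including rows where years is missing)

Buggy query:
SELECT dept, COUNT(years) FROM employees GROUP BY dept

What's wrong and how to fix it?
Bug: COUNT(years) skips NULLs, so groups with missing years are undercounted

Fix: Replace COUNT(years) with COUNT(*)

Corrected query:
SELECT dept, COUNT(*) FROM employees GROUP BY dept

Result:
dept      | COUNT(*)
----------+---------
Legal     | 1       
Marketing | 2       
Sales     | 2       
Support   | 1       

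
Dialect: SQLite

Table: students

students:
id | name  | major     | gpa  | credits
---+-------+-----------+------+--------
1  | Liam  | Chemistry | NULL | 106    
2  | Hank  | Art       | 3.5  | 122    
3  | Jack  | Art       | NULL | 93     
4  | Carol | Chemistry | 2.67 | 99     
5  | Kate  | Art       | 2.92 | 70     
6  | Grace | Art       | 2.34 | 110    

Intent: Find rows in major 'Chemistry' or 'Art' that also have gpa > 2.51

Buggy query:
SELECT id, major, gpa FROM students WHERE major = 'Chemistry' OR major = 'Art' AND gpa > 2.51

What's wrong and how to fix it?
Bug: Without parentheses, AND is evaluated before OR, so the gpa filter only applies to the 'Art' branch

Fix: Group the OR with parentheses (or use IN), then AND the threshold

Corrected query:
SELECT id, major, gpa FROM students WHERE (major = 'Chemistry' OR major = 'Art') AND gpa > 2.51

Result:
id | major     | gpa 
---+-----------+-----
2  | Art       | 3.5 
4  | Chemistry | 2.67
5  | Art       | 2.92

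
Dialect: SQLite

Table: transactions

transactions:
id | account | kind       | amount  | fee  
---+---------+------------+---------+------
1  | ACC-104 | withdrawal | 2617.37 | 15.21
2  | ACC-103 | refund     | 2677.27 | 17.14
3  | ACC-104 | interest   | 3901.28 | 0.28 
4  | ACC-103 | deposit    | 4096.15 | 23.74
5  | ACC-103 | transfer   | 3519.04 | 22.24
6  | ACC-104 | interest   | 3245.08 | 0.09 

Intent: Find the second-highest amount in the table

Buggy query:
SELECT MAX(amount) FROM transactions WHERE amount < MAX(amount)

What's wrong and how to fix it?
Bug: The inner MAX is an aggregate inside WHERE, which is not allowed

Fix: Compute the overall MAX in a subquery, then take MAX of rows below it

Corrected query:
SELECT MAX(amount) FROM transactions WHERE amount < (SELECT MAX(amount) FROM transactions)

Result:
MAX(amount)
-----------
3901.28    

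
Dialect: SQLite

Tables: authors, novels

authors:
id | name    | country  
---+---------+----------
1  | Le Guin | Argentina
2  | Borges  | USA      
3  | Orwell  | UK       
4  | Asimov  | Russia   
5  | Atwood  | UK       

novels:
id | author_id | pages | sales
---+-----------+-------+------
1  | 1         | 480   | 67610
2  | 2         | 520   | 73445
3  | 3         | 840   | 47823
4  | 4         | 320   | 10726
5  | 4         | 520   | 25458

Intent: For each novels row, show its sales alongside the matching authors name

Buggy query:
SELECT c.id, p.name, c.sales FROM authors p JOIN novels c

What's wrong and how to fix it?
Bug: JOIN with no ON clause produces a cartesian product; every novels row pairs with every authors row

Fix: Add ON c.author_id = p.id to the JOIN

Corrected query:
SELECT c.id, p.name, c.sales FROM authors p JOIN novels c ON c.author_id = p.id

Result:
id | name    | sales
---+---------+------
1  | Le Guin | 67610
2  | Borges  | 73445
3  | Orwell  | 47823
4  | Asimov  | 10726
5  | Asimov  | 25458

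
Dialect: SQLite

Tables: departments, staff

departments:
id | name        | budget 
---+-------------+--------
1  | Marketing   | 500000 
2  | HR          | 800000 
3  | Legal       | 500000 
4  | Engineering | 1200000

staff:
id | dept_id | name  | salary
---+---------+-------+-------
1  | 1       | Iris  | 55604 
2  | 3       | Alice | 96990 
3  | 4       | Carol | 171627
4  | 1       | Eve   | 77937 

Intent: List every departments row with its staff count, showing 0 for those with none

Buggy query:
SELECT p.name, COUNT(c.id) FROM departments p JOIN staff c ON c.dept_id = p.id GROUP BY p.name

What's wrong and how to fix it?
Bug: INNER JOIN drops departments rows that have no matching staff rows

Fix: Switch to LEFT JOIN to retain unmatched parent rows

Corrected query:
SELECT p.name, COUNT(c.id) FROM departments p LEFT JOIN staff c ON c.dept_id = p.id GROUP BY p.name

Result:
name        | COUNT(c.id)
------------+------------
Engineering | 1          
HR          | 0          
Legal       | 1          
Marketing   | 2          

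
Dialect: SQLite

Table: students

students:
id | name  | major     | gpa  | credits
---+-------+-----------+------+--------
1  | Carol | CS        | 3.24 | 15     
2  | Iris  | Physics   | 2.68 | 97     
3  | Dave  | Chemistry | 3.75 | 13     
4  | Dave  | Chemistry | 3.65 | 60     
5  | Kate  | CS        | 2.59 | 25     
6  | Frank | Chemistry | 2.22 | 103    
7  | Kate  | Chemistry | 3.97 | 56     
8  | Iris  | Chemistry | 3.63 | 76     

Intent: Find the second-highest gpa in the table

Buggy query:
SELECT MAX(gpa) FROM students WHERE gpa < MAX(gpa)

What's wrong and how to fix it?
Bug: The inner MAX is an aggregate inside WHERE, which is not allowed

Fix: Compute the overall MAX in a subquery, then take MAX of rows below it

Corrected query:
SELECT MAX(gpa) FROM students WHERE gpa < (SELECT MAX(gpa) FROM students)

Result:
MAX(gpa)
--------
3.75    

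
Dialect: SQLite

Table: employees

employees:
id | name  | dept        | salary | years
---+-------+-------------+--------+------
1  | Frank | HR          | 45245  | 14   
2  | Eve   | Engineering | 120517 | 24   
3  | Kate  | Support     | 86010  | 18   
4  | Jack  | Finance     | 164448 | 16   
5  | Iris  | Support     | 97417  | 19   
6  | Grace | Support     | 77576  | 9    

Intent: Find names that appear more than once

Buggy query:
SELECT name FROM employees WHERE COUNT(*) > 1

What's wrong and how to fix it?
Bug: COUNT(*) is an aggregate and cannot be used in WHERE

Fix: Group first, then use HAVING for the count condition

Corrected query:
SELECT name FROM employees GROUP BY name HAVING COUNT(*) > 1

Result:
(no rows)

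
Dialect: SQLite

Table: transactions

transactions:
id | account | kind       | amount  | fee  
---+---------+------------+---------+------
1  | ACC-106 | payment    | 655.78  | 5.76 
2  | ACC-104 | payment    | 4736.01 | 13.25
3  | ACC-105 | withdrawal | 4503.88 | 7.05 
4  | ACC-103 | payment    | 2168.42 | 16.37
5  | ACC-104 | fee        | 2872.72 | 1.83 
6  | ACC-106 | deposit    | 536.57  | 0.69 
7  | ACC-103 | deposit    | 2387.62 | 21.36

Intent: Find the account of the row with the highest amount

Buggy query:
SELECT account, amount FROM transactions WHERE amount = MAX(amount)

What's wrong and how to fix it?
Bug: MAX(amount) is an aggregate and cannot be used directly in WHERE

Fix: Use a subquery: WHERE amount = (SELECT MAX(amount) FROM transactions)

Corrected query:
SELECT account, amount FROM transactions WHERE amount = (SELECT MAX(amount) FROM transactions)

Result:
account | amount 
--------+--------
ACC-104 | 4736.01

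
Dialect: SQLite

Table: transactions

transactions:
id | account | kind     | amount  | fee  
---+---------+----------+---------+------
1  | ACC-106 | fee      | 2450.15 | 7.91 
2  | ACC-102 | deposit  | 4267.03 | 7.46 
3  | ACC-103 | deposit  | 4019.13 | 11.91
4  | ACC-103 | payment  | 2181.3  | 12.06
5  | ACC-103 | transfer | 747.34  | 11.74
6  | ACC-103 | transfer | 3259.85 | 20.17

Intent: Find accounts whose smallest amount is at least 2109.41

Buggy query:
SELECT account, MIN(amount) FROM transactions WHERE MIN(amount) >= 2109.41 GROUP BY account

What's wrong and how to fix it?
Bug: MIN() in WHERE is a misuse of aggregate

Fix: Use HAVING for the per-group MIN condition

Corrected query:
SELECT account, MIN(amount) FROM transactions GROUP BY account HAVING MIN(amount) >= 2109.41

Result:
account | MIN(amount)
--------+------------
ACC-102 | 4267.03    
ACC-106 | 2450.15    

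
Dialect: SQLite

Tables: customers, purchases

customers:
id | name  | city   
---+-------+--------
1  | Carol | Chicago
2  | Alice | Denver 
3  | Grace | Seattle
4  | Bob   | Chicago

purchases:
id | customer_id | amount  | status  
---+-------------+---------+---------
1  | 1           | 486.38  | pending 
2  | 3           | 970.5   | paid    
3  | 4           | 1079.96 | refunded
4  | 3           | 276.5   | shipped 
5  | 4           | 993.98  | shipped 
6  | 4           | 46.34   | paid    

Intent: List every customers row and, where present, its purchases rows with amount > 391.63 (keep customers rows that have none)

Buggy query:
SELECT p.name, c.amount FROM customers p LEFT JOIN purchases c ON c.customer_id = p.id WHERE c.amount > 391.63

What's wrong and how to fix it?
Bug: A WHERE condition on the right-hand table after LEFT JOIN drops unmatched parents

Fix: Put 'c.amount > 391.63' in the JOIN's ON clause instead of WHERE

Corrected query:
SELECT p.name, c.amount FROM customers p LEFT JOIN purchases c ON c.customer_id = p.id AND c.amount > 391.63

Result:
name  | amount 
------+--------
Carol | 486.38 
Alice | NULL   
Grace | 970.5  
Bob   | 993.98 
Bob   | 1079.96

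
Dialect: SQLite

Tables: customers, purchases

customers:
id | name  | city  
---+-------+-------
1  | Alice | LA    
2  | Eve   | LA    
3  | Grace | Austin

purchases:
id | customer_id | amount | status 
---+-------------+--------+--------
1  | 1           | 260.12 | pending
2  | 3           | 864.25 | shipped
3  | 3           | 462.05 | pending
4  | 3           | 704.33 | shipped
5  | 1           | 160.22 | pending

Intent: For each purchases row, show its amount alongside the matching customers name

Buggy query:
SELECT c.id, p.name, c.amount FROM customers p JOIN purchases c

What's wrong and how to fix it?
Bug: Missing join condition: each purchases row is matched to all customers rows instead of just its own

Fix: Specify the join condition linking the foreign key to the parent id

Corrected query:
SELECT c.id, p.name, c.amount FROM customers p JOIN purchases c ON c.customer_id = p.id

Result:
id | name  | amount
---+-------+-------
1  | Alice | 260.12
2  | Grace | 864.25
3  | Grace | 462.05
4  | Grace | 704.33
5  | Alice | 160.22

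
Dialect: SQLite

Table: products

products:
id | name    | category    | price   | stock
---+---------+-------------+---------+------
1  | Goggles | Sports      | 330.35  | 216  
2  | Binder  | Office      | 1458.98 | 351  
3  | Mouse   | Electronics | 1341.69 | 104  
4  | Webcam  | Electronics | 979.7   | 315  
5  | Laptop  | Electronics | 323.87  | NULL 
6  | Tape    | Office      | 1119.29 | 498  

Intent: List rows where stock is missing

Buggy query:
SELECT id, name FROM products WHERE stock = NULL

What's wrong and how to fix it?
Bug: '= NULL' is always unknown in SQL three-valued logic, so no rows match

Fix: Replace '= NULL' with 'IS NULL'

Corrected query:
SELECT id, name FROM products WHERE stock IS NULL

Result:
id | name  
---+-------
5  | Laptop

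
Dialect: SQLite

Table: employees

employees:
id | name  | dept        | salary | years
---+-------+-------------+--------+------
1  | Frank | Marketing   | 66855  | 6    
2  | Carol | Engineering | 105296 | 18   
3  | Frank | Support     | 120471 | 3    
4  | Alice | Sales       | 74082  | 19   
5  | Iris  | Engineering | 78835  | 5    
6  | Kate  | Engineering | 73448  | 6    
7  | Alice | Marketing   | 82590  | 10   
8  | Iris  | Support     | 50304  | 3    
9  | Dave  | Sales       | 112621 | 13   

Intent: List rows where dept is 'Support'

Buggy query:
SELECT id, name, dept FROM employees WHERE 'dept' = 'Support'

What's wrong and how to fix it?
Bug: 'dept' in single quotes is a string literal, not the column; the comparison is literal-vs-literal and never true

Fix: Remove the quotes around the column name (or use double quotes for an identifier)

Corrected query:
SELECT id, name, dept FROM employees WHERE dept = 'Support'

Result:
id | name  | dept   
---+-------+--------
3  | Frank | Support
8  | Iris  | Support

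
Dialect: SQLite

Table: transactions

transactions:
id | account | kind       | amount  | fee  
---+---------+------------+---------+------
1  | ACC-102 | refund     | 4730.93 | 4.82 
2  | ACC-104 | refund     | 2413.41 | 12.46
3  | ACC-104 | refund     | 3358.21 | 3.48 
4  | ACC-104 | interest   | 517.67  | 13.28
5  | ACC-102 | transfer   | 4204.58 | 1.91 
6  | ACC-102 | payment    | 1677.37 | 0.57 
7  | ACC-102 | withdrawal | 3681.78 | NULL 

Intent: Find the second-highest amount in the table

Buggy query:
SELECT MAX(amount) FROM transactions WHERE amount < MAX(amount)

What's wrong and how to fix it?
Bug: MAX(amount) on the right of the comparison is an aggregate-in-WHERE error

Fix: Compute the overall MAX in a subquery, then take MAX of rows below it

Corrected query:
SELECT MAX(amount) FROM transactions WHERE amount < (SELECT MAX(amount) FROM transactions)

Result:
MAX(amount)
-----------
4204.58    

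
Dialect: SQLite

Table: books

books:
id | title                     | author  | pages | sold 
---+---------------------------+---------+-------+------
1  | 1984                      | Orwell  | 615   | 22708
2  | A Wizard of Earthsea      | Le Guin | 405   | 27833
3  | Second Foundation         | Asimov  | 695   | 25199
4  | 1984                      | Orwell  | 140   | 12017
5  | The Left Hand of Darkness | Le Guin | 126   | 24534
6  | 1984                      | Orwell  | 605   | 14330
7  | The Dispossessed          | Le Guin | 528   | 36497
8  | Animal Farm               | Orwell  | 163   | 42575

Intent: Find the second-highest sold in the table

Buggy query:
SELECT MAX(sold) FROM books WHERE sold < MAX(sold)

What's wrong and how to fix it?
Bug: The inner MAX is an aggregate inside WHERE, which is not allowed

Fix: Compute the overall MAX in a subquery, then take MAX of rows below it

Corrected query:
SELECT MAX(sold) FROM books WHERE sold < (SELECT MAX(sold) FROM books)

Result:
MAX(sold)
---------
36497    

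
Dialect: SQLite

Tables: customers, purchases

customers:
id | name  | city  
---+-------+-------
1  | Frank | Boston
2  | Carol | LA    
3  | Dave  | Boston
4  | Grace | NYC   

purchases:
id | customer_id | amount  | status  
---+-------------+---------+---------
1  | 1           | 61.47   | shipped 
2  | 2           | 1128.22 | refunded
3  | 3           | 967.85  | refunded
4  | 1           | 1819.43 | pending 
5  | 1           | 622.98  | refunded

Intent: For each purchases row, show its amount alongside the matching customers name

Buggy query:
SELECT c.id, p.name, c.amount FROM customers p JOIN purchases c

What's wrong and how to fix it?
Bug: JOIN with no ON clause produces a cartesian product; every purchases row pairs with every customers row

Fix: Specify the join condition linking the foreign key to the parent id

Corrected query:
SELECT c.id, p.name, c.amount FROM customers p JOIN purchases c ON c.customer_id = p.id

Result:
id | name  | amount 
---+-------+--------
1  | Frank | 61.47  
2  | Carol | 1128.22
3  | Dave  | 967.85 
4  | Frank | 1819.43
5  | Frank | 622.98 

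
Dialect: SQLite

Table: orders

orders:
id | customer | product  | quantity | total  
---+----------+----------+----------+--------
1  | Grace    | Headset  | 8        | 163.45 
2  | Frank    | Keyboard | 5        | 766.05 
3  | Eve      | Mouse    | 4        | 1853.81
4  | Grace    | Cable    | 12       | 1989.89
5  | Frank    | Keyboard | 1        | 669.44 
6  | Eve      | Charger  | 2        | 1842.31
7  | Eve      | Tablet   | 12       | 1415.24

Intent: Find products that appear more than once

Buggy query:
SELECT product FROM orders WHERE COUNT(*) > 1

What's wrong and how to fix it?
Bug: WHERE can't reference COUNT(*); aggregates are computed after WHERE

Fix: Group first, then use HAVING for the count condition

Corrected query:
SELECT product FROM orders GROUP BY product HAVING COUNT(*) > 1

Result:
product 
--------
Keyboard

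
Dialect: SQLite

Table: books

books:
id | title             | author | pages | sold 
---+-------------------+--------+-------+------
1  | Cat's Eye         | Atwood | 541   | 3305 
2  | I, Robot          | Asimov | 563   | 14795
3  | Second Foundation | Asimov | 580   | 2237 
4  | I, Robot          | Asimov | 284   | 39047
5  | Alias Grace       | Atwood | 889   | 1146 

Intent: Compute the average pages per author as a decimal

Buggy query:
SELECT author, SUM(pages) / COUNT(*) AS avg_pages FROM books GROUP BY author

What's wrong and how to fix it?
Bug: Both operands are integers, so '/' performs integer division and truncates

Fix: Cast one side to REAL so the division keeps the fractional part

Corrected query:
SELECT author, SUM(pages) * 1.0 / COUNT(*) AS avg_pages FROM books GROUP BY author

Result:
author | avg_pages 
-------+-----------
Asimov | 475.666667
Atwood | 715       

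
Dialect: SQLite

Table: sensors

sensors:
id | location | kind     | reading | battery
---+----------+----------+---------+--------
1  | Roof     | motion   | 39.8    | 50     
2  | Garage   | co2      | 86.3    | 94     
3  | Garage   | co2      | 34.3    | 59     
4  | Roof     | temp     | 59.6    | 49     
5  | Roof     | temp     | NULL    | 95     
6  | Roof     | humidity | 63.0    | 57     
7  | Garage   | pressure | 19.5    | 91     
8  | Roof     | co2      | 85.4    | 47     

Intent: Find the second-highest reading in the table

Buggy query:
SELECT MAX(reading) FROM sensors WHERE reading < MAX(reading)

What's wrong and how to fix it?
Bug: MAX(reading) on the right of the comparison is an aggregate-in-WHERE error

Fix: Compute the overall MAX in a subquery, then take MAX of rows below it

Corrected query:
SELECT MAX(reading) FROM sensors WHERE reading < (SELECT MAX(reading) FROM sensors)

Result:
MAX(reading)
------------
85.4        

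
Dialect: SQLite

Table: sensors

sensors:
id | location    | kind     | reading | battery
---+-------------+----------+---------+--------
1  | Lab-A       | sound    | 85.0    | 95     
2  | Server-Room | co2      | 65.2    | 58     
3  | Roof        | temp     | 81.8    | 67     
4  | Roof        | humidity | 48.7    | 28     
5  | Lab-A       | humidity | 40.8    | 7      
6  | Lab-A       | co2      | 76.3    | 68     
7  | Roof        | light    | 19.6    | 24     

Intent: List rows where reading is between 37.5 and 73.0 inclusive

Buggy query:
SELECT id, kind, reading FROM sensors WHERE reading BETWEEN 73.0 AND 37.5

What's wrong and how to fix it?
Bug: The bounds are reversed; BETWEEN a AND b requires a <= b to match anything

Fix: Write BETWEEN 37.5 AND 73.0

Corrected query:
SELECT id, kind, reading FROM sensors WHERE reading BETWEEN 37.5 AND 73.0

Result:
id | kind     | reading
---+----------+--------
2  | co2      | 65.2   
4  | humidity | 48.7   
5  | humidity | 40.8   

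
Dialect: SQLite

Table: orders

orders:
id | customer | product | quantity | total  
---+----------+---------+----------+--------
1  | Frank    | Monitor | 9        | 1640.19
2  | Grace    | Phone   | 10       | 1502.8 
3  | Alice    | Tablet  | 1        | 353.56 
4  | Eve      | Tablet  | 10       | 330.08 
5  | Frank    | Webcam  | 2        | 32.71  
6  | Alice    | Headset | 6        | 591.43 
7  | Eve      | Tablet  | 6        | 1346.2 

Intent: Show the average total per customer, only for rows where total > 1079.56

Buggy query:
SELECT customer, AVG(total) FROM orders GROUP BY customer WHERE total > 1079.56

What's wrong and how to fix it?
Bug: Row-level WHERE must come before GROUP BY in the clause order

Fix: Place WHERE between FROM and GROUP BY

Corrected query:
SELECT customer, AVG(total) FROM orders WHERE total > 1079.56 GROUP BY customer

Result:
customer | AVG(total)
---------+-----------
Eve      | 1346.2    
Frank    | 1640.19   
Grace    | 1502.8    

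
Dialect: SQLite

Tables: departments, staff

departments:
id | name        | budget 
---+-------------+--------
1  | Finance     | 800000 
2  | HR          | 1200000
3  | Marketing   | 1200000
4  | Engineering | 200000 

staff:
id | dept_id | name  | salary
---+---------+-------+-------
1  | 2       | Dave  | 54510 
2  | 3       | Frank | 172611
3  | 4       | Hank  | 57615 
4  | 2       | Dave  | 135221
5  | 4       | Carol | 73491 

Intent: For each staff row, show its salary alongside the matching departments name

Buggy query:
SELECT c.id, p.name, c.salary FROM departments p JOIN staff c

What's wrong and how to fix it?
Bug: JOIN with no ON clause produces a cartesian product; every staff row pairs with every departments row

Fix: Add ON c.dept_id = p.id to the JOIN

Corrected query:
SELECT c.id, p.name, c.salary FROM departments p JOIN staff c ON c.dept_id = p.id

Result:
id | name        | salary
---+-------------+-------
1  | HR          | 54510 
2  | Marketing   | 172611
3  | Engineering | 57615 
4  | HR          | 135221
5  | Engineering | 73491 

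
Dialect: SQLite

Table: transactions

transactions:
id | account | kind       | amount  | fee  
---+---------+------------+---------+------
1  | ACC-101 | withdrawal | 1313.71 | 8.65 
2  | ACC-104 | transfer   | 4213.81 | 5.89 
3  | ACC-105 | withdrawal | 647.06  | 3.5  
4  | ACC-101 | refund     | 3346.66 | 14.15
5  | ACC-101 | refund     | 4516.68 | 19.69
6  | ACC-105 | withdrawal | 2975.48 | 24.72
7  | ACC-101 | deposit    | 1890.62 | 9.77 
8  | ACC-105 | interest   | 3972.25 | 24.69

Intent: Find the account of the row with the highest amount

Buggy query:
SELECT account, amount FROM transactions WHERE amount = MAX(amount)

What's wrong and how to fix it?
Bug: MAX(amount) is an aggregate and cannot be used directly in WHERE

Fix: Use a subquery: WHERE amount = (SELECT MAX(amount) FROM transactions)

Corrected query:
SELECT account, amount FROM transactions WHERE amount = (SELECT MAX(amount) FROM transactions)

Result:
account | amount 
--------+--------
ACC-101 | 4516.68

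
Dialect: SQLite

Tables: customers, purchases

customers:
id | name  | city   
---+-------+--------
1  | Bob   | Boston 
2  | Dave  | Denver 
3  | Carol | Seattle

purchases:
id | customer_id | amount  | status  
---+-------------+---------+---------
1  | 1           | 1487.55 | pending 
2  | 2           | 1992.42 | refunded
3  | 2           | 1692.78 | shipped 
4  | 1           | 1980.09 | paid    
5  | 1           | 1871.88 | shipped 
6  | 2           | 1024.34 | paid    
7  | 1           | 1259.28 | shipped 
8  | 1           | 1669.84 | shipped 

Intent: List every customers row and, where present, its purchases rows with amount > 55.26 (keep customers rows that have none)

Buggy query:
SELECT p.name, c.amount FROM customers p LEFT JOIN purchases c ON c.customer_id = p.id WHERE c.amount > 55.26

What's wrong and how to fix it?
Bug: Filtering c.amount in WHERE discards the NULL rows produced by LEFT JOIN, turning it into an inner join

Fix: Move the right-table condition into the ON clause so unmatched parents are kept

Corrected query:
SELECT p.name, c.amount FROM customers p LEFT JOIN purchases c ON c.customer_id = p.id AND c.amount > 55.26

Result:
name  | amount 
------+--------
Bob   | 1259.28
Bob   | 1487.55
Bob   | 1669.84
Bob   | 1871.88
Bob   | 1980.09
Dave  | 1024.34
Dave  | 1692.78
Dave  | 1992.42
Carol | NULL   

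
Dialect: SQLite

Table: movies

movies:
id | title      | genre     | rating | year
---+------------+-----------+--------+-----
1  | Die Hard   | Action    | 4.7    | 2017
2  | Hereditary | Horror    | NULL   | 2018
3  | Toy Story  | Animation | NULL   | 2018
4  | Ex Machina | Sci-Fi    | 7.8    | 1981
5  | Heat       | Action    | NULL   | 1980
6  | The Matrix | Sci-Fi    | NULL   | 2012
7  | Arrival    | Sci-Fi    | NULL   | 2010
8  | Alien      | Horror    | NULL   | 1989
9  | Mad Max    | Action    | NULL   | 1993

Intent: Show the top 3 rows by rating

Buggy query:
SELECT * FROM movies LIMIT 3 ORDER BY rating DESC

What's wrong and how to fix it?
Bug: ORDER BY cannot follow LIMIT; LIMIT is the final clause

Fix: Sort with ORDER BY, then apply LIMIT

Corrected query:
SELECT * FROM movies ORDER BY rating DESC LIMIT 3

Result:
id | title      | genre  | rating | year
---+------------+--------+--------+-----
4  | Ex Machina | Sci-Fi | 7.8    | 1981
1  | Die Hard   | Action | 4.7    | 2017
2  | Hereditary | Horror | NULL   | 2018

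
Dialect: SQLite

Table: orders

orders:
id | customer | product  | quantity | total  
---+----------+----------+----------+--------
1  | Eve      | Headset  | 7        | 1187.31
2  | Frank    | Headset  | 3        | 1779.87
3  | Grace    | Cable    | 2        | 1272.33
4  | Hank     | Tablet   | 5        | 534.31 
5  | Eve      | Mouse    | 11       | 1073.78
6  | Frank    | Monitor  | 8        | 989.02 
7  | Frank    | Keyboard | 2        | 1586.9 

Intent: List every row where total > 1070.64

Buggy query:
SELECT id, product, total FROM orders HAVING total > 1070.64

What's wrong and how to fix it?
Bug: This is a non-aggregate query (no GROUP BY, no aggregates), so in SQLite the HAVING clause is invalid here; a row-level condition belongs in WHERE

Fix: Use WHERE for row-level filtering

Corrected query:
SELECT id, product, total FROM orders WHERE total > 1070.64

Result:
id | product  | total  
---+----------+--------
1  | Headset  | 1187.31
2  | Headset  | 1779.87
3  | Cable    | 1272.33
5  | Mouse    | 1073.78
7  | Keyboard | 1586.9 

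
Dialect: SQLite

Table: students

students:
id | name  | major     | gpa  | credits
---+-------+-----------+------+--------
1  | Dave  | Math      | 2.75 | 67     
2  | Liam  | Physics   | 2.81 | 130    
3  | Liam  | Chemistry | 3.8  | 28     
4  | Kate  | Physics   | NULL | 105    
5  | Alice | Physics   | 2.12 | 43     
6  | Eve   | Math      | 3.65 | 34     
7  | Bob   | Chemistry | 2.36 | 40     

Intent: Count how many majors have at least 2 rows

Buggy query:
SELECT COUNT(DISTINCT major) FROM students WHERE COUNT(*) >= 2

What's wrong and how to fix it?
Bug: WHERE filters individual rows, not groups, so a group-level COUNT is invalid there

Fix: Group first with HAVING COUNT(*) >= 2, then COUNT the resulting groups

Corrected query:
SELECT COUNT(*) FROM (SELECT major FROM students GROUP BY major HAVING COUNT(*) >= 2)

Result:
COUNT(*)
--------
3       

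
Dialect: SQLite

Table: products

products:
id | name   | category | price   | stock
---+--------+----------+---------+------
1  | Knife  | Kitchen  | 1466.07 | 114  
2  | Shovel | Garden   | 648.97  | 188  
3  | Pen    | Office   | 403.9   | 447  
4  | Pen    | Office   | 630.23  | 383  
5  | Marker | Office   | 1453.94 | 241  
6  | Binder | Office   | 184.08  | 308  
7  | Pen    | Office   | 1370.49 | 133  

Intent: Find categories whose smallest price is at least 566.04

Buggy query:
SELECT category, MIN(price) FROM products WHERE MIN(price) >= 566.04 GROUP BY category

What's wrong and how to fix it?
Bug: Aggregates like MIN are computed per group after WHERE runs

Fix: Use HAVING for the per-group MIN condition

Corrected query:
SELECT category, MIN(price) FROM products GROUP BY category HAVING MIN(price) >= 566.04

Result:
category | MIN(price)
---------+-----------
Garden   | 648.97    
Kitchen  | 1466.07   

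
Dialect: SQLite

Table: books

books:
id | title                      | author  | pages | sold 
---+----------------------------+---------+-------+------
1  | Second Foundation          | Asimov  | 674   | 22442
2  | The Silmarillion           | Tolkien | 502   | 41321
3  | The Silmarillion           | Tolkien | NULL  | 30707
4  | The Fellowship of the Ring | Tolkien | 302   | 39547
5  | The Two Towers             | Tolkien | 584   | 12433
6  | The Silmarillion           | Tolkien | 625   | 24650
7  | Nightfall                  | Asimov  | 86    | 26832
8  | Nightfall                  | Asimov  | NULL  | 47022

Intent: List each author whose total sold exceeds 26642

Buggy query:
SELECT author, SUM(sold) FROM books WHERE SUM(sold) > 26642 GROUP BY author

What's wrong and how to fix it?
Bug: SUM(sold) is an aggregate, but WHERE filters rows before aggregation

Fix: Use HAVING (which filters groups after aggregation) instead of WHERE

Corrected query:
SELECT author, SUM(sold) FROM books GROUP BY author HAVING SUM(sold) > 26642

Result:
author  | SUM(sold)
--------+----------
Asimov  | 96296    
Tolkien | 148658   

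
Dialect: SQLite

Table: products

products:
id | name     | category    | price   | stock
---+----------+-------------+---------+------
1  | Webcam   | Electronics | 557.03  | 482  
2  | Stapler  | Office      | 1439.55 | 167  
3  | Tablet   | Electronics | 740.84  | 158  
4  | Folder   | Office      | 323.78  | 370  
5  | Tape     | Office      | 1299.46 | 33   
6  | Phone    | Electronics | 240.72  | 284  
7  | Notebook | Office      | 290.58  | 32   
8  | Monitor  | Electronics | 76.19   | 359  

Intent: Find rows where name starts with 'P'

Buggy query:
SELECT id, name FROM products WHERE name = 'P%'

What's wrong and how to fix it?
Bug: '=' compares the literal string including the % character; pattern matching needs LIKE

Fix: Use LIKE for wildcard pattern matching

Corrected query:
SELECT id, name FROM products WHERE name LIKE 'P%'

Result:
id | name 
---+------
6  | Phone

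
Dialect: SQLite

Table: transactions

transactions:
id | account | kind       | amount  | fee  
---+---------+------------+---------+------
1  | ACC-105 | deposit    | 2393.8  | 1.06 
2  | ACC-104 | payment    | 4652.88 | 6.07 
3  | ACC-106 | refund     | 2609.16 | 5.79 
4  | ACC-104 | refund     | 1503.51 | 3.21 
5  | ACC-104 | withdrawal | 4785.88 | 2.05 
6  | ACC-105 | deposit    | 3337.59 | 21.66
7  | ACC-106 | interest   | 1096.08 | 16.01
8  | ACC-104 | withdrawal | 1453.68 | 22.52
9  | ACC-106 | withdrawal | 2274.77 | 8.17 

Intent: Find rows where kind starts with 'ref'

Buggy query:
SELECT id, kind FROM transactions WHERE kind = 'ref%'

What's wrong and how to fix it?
Bug: Wildcards only work with LIKE; '=' treats '%' as a literal character

Fix: Use LIKE for wildcard pattern matching

Corrected query:
SELECT id, kind FROM transactions WHERE kind LIKE 'ref%'

Result:
id | kind  
---+-------
3  | refund
4  | refund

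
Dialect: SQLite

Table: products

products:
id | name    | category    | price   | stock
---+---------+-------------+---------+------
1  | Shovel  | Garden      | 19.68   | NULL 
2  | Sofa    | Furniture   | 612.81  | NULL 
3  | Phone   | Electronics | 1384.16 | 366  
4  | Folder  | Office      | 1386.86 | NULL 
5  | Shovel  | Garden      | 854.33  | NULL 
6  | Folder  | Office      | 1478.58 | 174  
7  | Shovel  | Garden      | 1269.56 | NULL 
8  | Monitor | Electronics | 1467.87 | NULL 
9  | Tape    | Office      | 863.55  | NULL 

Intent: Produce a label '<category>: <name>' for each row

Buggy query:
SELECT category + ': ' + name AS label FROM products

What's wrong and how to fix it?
Bug: SQLite uses || for string concatenation; + coerces text to numbers (yielding 0)

Fix: Replace + with || to concatenate text

Corrected query:
SELECT category || ': ' || name AS label FROM products

Result:
label               
--------------------
Garden: Shovel      
Furniture: Sofa     
Electronics: Phone  
Office: Folder      
Garden: Shovel      
Office: Folder      
Garden: Shovel      
Electronics: Monitor
Office: Tape        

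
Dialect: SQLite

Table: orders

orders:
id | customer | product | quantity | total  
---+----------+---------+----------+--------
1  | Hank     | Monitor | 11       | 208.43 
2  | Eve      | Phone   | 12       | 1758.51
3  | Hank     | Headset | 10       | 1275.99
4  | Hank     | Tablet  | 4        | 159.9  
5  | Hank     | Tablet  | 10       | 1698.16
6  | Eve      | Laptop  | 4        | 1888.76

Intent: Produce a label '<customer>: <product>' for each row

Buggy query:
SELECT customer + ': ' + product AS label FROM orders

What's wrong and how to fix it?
Bug: '+' is numeric addition; on text columns SQLite converts them to 0 instead of concatenating

Fix: Replace + with || to concatenate text

Corrected query:
SELECT customer || ': ' || product AS label FROM orders

Result:
label        
-------------
Hank: Monitor
Eve: Phone   
Hank: Headset
Hank: Tablet 
Hank: Tablet 
Eve: Laptop  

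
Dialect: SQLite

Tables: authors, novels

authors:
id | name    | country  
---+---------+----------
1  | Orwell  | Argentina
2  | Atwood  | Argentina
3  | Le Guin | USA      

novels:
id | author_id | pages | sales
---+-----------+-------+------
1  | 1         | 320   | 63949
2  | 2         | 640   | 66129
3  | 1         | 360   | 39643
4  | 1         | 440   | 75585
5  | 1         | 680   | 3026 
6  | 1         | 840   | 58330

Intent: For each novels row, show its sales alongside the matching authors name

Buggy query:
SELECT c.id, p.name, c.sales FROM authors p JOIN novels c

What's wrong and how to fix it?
Bug: Missing join condition: each novels row is matched to all authors rows instead of just its own

Fix: Add ON c.author_id = p.id to the JOIN

Corrected query:
SELECT c.id, p.name, c.sales FROM authors p JOIN novels c ON c.author_id = p.id

Result:
id | name   | sales
---+--------+------
1  | Orwell | 63949
2  | Atwood | 66129
3  | Orwell | 39643
4  | Orwell | 75585
5  | Orwell | 3026 
6  | Orwell | 58330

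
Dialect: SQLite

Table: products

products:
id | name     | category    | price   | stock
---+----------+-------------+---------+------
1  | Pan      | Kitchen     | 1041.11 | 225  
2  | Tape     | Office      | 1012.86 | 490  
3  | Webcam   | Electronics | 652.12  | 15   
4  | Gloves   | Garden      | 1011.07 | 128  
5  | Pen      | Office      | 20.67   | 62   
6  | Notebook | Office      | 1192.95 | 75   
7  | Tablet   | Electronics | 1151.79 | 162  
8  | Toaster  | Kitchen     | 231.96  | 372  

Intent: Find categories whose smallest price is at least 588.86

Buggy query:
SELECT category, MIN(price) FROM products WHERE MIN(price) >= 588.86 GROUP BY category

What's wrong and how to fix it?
Bug: MIN() in WHERE is a misuse of aggregate

Fix: Replace WHERE with HAVING after the GROUP BY

Corrected query:
SELECT category, MIN(price) FROM products GROUP BY category HAVING MIN(price) >= 588.86

Result:
category    | MIN(price)
------------+-----------
Electronics | 652.12    
Garden      | 1011.07   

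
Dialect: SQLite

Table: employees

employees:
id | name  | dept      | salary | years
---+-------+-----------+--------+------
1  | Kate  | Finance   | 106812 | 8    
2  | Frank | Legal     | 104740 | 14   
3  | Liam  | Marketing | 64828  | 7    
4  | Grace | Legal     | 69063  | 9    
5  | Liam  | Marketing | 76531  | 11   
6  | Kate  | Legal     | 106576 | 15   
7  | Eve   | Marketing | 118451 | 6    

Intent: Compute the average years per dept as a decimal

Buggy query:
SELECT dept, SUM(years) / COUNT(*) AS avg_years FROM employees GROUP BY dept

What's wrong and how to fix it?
Bug: SUM(years) and COUNT(*) are both integers; the division truncates the fractional part

Fix: Multiply by 1.0 (or CAST to REAL) to force floating-point division

Corrected query:
SELECT dept, SUM(years) * 1.0 / COUNT(*) AS avg_years FROM employees GROUP BY dept

Result:
dept      | avg_years
----------+----------
Finance   | 8        
Legal     | 12.666667
Marketing | 8        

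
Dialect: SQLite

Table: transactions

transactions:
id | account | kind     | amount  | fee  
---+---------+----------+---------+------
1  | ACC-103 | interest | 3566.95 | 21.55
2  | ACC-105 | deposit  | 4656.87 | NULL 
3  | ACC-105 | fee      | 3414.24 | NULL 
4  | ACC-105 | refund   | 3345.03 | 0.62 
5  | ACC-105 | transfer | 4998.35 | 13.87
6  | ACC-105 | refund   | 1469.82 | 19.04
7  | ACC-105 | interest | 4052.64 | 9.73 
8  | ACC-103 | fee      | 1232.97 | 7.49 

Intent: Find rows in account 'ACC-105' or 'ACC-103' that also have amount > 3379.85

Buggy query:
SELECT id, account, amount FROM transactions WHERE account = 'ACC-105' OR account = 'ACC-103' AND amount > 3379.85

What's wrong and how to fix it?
Bug: Without parentheses, AND is evaluated before OR, so the amount filter only applies to the 'ACC-103' branch

Fix: Add parentheses around the OR so the AND applies to both alternatives

Corrected query:
SELECT id, account, amount FROM transactions WHERE (account = 'ACC-105' OR account = 'ACC-103') AND amount > 3379.85

Result:
id | account | amount 
---+---------+--------
1  | ACC-103 | 3566.95
2  | ACC-105 | 4656.87
3  | ACC-105 | 3414.24
5  | ACC-105 | 4998.35
7  | ACC-105 | 4052.64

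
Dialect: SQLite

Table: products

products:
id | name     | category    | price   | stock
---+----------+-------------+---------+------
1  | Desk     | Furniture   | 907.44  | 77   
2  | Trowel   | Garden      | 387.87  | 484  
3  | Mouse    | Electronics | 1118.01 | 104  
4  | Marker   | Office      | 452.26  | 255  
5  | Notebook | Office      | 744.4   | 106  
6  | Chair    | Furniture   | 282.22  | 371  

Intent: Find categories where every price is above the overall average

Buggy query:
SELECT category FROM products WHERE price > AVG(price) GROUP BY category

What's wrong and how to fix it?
Bug: AVG() is an aggregate; it can't sit directly in WHERE

Fix: Compute the overall average in a scalar subquery and compare each group's MIN against it in HAVING

Corrected query:
SELECT category FROM products GROUP BY category HAVING MIN(price) > (SELECT AVG(price) FROM products)

Result:
category   
-----------
Electronics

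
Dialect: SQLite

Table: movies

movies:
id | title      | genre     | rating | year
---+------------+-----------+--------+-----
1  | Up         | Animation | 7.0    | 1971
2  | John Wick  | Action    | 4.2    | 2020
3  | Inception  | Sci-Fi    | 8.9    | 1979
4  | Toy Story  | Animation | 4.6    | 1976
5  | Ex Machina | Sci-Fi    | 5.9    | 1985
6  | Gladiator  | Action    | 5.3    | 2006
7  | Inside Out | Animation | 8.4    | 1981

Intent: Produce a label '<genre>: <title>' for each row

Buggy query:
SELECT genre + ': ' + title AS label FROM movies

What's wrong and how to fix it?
Bug: SQLite uses || for string concatenation; + coerces text to numbers (yielding 0)

Fix: Replace + with || to concatenate text

Corrected query:
SELECT genre || ': ' || title AS label FROM movies

Result:
label                
---------------------
Animation: Up        
Action: John Wick    
Sci-Fi: Inception    
Animation: Toy Story 
Sci-Fi: Ex Machina   
Action: Gladiator    
Animation: Inside Out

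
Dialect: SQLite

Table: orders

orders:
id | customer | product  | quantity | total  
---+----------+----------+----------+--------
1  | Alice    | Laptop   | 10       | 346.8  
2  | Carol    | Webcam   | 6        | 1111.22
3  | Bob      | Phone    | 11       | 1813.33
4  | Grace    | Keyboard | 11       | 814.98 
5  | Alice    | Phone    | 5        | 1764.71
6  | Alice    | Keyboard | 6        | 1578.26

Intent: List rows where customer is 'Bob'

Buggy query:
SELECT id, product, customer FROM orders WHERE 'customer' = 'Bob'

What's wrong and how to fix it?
Bug: 'customer' in single quotes is a string literal, not the column; the comparison is literal-vs-literal and never true

Fix: Reference the column as customer without single quotes

Corrected query:
SELECT id, product, customer FROM orders WHERE customer = 'Bob'

Result:
id | product | customer
---+---------+---------
3  | Phone   | Bob     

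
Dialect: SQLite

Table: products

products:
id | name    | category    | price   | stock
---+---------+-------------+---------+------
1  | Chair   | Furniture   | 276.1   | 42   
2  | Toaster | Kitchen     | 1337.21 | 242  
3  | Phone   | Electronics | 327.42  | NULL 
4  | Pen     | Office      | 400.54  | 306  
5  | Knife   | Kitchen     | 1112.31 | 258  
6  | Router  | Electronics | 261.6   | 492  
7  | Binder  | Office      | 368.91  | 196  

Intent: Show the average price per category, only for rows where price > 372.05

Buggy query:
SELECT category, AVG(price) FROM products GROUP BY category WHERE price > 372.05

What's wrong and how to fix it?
Bug: WHERE cannot follow GROUP BY

Fix: Move the WHERE clause before GROUP BY

Corrected query:
SELECT category, AVG(price) FROM products WHERE price > 372.05 GROUP BY category

Result:
category | AVG(price)
---------+-----------
Kitchen  | 1224.76   
Office   | 400.54    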